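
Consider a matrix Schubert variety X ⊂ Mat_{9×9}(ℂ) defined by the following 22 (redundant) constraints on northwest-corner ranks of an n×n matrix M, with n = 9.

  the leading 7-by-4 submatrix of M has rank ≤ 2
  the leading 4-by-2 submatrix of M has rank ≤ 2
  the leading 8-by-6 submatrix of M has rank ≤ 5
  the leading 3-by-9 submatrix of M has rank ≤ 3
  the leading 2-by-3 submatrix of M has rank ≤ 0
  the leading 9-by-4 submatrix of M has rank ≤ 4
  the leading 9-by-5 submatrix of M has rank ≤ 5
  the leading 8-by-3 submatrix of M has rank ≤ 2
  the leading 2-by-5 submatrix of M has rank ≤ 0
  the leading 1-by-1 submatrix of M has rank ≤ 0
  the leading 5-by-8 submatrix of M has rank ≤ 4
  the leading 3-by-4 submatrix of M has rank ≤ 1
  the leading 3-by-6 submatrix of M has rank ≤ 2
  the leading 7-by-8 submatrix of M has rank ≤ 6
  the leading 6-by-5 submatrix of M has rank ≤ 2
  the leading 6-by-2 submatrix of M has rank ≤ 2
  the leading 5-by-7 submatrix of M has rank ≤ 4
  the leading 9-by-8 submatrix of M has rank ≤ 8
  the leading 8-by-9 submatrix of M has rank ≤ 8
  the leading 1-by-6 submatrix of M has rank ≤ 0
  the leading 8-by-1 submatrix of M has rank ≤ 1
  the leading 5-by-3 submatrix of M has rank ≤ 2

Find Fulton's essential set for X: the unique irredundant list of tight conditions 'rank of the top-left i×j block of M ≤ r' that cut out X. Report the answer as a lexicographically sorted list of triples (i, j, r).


Rank table r_w(9×9) implied by the 22 constraints:

  0, 0, 0, 0, 0, 0, 1, 1, 1
  0, 0, 0, 0, 0, 1, 2, 2, 2
  1, 1, 1, 1, 1, 2, 3, 3, 3
  1, 2, 2, 2, 2, 3, 4, 4, 4
  1, 2, 2, 2, 2, 3, 4, 4, 5
  1, 2, 2, 2, 2, 3, 4, 5, 6
  1, 2, 2, 2, 3, 4, 5, 6, 7
  1, 2, 2, 3, 4, 5, 6, 7, 8
  1, 2, 3, 4, 5, 6, 7, 8, 9

the unique w with this rank table is (7, 6, 1, 2, 9, 8, 5, 4, 3).

Rothe diagram D(w) (21 cells), 6 SE-corners (essential conditions):

[(1, 6, 0), (2, 5, 0), (5, 8, 4), (6, 5, 2), (7, 4, 2), (8, 3, 2)]


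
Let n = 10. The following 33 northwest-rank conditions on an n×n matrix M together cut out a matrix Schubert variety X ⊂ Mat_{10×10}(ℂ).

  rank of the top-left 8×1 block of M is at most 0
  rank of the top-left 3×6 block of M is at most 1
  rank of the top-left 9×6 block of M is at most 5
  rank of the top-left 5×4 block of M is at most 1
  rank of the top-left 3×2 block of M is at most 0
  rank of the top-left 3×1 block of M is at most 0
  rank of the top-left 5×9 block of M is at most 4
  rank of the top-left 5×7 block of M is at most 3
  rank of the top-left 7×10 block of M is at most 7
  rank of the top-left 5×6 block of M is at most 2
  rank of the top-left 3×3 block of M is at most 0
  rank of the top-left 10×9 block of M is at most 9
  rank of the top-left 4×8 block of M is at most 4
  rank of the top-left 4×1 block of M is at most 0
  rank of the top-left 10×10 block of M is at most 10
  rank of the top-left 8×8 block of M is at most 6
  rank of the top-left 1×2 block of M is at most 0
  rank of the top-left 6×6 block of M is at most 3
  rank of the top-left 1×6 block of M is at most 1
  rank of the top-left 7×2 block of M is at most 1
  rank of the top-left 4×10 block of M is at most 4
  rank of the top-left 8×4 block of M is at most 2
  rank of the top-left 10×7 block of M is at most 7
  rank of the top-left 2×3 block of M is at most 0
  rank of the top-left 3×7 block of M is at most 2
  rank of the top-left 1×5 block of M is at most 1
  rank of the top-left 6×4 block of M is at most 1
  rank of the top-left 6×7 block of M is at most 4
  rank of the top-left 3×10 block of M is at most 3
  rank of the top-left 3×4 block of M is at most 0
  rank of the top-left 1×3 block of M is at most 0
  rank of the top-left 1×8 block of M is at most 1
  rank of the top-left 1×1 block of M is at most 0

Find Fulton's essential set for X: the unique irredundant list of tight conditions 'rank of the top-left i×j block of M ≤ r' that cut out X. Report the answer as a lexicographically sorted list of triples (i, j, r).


Reconstructing r_w from the 33 given conditions:

  0 | 0 | 0 | 0 | 1 | 1 | 1 | 1 | 1 | 1
  0 | 0 | 0 | 0 | 1 | 1 | 2 | 2 | 2 | 2
  0 | 0 | 0 | 0 | 1 | 1 | 2 | 3 | 3 | 3
  0 | 1 | 1 | 1 | 2 | 2 | 3 | 4 | 4 | 4
  0 | 1 | 1 | 1 | 2 | 2 | 3 | 4 | 4 | 5
  0 | 1 | 1 | 1 | 2 | 3 | 4 | 5 | 5 | 6
  0 | 1 | 2 | 2 | 3 | 4 | 5 | 6 | 6 | 7
  0 | 1 | 2 | 2 | 3 | 4 | 5 | 6 | 7 | 8
  1 | 2 | 3 | 3 | 4 | 5 | 6 | 7 | 8 | 9
  1 | 2 | 3 | 4 | 5 | 6 | 7 | 8 | 9 | 10

second differences of R give the permutation w = (5, 7, 8, 2, 10, 6, 3, 9, 1, 4).

Fulton essential set (7 of the 26 Rothe cells):

[(3, 4, 0), (3, 6, 1), (5, 6, 2), (5, 9, 4), (6, 4, 1), (8, 1, 0), (8, 4, 2)]


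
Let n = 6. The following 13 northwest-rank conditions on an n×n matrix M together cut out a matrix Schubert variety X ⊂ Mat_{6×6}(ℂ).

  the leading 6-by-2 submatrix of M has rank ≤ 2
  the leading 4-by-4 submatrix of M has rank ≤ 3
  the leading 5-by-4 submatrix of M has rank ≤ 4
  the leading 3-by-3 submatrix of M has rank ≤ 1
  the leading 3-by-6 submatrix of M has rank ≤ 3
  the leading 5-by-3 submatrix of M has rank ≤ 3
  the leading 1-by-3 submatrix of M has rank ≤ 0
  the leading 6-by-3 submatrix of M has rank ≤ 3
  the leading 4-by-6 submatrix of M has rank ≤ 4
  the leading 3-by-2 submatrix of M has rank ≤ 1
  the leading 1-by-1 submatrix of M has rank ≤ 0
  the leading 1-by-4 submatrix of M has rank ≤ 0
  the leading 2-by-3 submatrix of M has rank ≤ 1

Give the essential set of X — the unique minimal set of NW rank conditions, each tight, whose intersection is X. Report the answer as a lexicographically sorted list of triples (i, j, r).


Reconstructing r_w from the 13 given conditions:

  R[1]: 0 0 0 0 1 1
  R[2]: 1 1 1 1 2 2
  R[3]: 1 1 1 2 3 3
  R[4]: 1 2 2 3 4 4
  R[5]: 1 2 3 4 5 5
  R[6]: 1 2 3 4 5 6

reading off 1-entries of Δ²R: w = (5, 1, 4, 2, 3, 6).

Rothe diagram D(w) (6 cells), 2 SE-corners (essential conditions):

[(1, 4, 0), (3, 3, 1)]


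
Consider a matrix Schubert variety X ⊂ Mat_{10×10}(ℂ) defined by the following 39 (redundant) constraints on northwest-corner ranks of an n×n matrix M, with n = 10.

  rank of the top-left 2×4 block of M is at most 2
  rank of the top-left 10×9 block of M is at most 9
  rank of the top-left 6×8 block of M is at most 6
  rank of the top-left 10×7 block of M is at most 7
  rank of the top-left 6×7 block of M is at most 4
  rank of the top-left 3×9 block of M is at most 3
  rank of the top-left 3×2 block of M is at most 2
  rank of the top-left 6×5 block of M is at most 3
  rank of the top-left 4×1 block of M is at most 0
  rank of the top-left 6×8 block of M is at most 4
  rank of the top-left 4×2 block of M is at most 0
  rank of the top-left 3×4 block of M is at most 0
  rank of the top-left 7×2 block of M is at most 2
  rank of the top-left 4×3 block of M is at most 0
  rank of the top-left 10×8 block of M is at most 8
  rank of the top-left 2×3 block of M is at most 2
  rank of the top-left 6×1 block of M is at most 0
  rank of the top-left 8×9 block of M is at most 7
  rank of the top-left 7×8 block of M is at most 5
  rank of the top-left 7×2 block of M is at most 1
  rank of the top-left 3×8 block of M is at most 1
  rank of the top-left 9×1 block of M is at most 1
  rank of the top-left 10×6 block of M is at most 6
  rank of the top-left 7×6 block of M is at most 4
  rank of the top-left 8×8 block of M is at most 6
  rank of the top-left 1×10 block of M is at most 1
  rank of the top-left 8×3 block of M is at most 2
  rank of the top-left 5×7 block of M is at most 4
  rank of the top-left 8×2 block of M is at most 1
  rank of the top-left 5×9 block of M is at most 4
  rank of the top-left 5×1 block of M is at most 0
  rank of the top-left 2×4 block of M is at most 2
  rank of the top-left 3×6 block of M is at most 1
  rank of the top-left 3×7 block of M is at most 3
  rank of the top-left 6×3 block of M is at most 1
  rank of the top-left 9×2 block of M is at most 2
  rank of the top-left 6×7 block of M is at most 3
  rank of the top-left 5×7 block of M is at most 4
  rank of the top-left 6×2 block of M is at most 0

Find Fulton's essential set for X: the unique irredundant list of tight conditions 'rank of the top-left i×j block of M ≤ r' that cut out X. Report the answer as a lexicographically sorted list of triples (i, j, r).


Computing R[i][j] = min implied NW-rank bound (n=10, 39 conditions):

  0 0 0 0 1 1 1 1 1 1
  0 0 0 0 1 1 1 1 2 2
  0 0 0 0 1 1 1 1 2 3
  0 0 0 1 2 2 2 2 3 4
  0 0 1 2 3 3 3 3 4 5
  0 0 1 2 3 3 3 4 5 6
  1 1 2 3 4 4 4 5 6 7
  1 1 2 3 4 5 5 6 7 8
  1 2 3 4 5 6 6 7 8 9
  1 2 3 4 5 6 7 8 9 10

giving w = (5, 9, 10, 4, 3, 8, 1, 6, 2, 7) via Δ²R.

Rothe diagram D(w) (28 cells), 6 SE-corners (essential conditions):

[(3, 4, 0), (3, 8, 1), (4, 3, 0), (6, 2, 0), (6, 7, 3), (8, 2, 1)]


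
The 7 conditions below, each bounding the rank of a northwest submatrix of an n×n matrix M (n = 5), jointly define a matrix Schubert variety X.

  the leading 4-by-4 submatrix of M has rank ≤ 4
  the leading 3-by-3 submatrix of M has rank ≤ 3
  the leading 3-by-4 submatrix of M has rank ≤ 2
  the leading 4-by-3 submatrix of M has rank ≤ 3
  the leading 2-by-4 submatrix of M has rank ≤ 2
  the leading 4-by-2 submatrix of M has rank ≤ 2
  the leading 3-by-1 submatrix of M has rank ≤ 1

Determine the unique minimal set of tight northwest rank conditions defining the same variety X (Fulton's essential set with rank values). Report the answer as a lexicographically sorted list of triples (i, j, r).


The tightest implied rank at each (i,j), from the 7 conditions:

  row 1: 1 1 1 1 1
  row 2: 1 2 2 2 2
  row 3: 1 2 2 2 3
  row 4: 1 2 3 3 4
  row 5: 1 2 3 4 5

the unique w with this rank table is (1, 2, 5, 3, 4).

D(w) has 2 cells with 1 SE-corner; essential set:

[(3, 4, 2)]


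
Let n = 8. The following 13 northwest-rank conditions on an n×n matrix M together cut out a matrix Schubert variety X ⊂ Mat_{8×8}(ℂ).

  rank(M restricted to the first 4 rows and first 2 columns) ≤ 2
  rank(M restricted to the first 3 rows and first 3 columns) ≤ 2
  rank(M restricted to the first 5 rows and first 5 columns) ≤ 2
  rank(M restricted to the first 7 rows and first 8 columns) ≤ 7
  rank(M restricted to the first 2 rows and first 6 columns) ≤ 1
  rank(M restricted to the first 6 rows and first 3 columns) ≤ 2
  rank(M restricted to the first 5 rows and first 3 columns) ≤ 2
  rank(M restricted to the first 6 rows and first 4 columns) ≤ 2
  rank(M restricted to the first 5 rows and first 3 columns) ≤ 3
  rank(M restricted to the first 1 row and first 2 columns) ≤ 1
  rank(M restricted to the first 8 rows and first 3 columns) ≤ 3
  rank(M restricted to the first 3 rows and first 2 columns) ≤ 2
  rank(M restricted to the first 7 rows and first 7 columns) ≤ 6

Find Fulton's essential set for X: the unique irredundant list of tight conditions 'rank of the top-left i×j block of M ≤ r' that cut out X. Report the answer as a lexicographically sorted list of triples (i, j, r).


Computing R[i][j] = min implied NW-rank bound (n=8, 13 conditions):

  i=1: 1, 1, 1, 1, 1, 1, 1, 1
  i=2: 1, 1, 1, 1, 1, 1, 2, 2
  i=3: 1, 2, 2, 2, 2, 2, 3, 3
  i=4: 1, 2, 2, 2, 2, 3, 4, 4
  i=5: 1, 2, 2, 2, 2, 3, 4, 5
  i=6: 1, 2, 2, 2, 3, 4, 5, 6
  i=7: 1, 2, 3, 3, 4, 5, 6, 7
  i=8: 1, 2, 3, 4, 5, 6, 7, 8

giving w = (1, 7, 2, 6, 8, 5, 3, 4) via Δ²R.

3 SE-corners of the 13-cell Rothe diagram give Ess(w):

[(2, 6, 1), (5, 5, 2), (6, 4, 2)]


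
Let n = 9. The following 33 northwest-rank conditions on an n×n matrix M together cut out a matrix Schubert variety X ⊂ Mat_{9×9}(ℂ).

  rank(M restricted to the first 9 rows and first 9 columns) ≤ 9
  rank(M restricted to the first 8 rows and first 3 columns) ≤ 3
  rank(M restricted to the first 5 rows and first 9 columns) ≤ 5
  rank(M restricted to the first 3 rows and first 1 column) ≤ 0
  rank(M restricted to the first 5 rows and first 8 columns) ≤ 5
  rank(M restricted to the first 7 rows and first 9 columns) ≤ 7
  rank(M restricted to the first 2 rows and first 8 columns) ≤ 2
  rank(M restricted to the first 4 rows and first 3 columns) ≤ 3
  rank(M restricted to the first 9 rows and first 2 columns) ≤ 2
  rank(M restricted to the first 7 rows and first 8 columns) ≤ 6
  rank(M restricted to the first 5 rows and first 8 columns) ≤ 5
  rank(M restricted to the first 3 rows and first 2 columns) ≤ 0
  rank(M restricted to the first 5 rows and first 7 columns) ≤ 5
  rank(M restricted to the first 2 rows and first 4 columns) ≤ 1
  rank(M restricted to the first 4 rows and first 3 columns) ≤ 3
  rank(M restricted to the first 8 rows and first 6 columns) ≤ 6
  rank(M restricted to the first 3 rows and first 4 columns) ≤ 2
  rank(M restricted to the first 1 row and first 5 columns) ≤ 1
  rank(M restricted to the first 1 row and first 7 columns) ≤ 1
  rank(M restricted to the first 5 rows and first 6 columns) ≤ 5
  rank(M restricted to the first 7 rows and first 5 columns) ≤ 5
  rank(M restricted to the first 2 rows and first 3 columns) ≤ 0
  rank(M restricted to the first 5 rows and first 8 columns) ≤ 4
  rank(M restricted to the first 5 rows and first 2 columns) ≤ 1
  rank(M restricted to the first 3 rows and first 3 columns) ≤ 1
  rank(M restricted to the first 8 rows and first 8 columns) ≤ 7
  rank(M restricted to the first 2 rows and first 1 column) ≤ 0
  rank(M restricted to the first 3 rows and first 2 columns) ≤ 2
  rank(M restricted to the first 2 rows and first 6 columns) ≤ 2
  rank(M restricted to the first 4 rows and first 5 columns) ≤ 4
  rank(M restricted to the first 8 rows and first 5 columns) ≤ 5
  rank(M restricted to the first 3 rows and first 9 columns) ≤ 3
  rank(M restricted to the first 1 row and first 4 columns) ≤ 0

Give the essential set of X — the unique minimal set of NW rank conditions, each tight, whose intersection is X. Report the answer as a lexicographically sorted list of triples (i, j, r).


Rank table r_w(9×9) implied by the 33 constraints:

  i=1: 0, 0, 0, 0, 1, 1, 1, 1, 1
  i=2: 0, 0, 0, 1, 2, 2, 2, 2, 2
  i=3: 0, 0, 1, 2, 3, 3, 3, 3, 3
  i=4: 1, 1, 2, 3, 4, 4, 4, 4, 4
  i=5: 1, 1, 2, 3, 4, 4, 4, 4, 5
  i=6: 1, 2, 3, 4, 5, 5, 5, 5, 6
  i=7: 1, 2, 3, 4, 5, 6, 6, 6, 7
  i=8: 1, 2, 3, 4, 5, 6, 7, 7, 8
  i=9: 1, 2, 3, 4, 5, 6, 7, 8, 9

giving w = (5, 4, 3, 1, 9, 2, 6, 7, 8) via Δ²R.

Rothe diagram D(w) (13 cells), 5 SE-corners (essential conditions):

[(1, 4, 0), (2, 3, 0), (3, 2, 0), (5, 2, 1), (5, 8, 4)]


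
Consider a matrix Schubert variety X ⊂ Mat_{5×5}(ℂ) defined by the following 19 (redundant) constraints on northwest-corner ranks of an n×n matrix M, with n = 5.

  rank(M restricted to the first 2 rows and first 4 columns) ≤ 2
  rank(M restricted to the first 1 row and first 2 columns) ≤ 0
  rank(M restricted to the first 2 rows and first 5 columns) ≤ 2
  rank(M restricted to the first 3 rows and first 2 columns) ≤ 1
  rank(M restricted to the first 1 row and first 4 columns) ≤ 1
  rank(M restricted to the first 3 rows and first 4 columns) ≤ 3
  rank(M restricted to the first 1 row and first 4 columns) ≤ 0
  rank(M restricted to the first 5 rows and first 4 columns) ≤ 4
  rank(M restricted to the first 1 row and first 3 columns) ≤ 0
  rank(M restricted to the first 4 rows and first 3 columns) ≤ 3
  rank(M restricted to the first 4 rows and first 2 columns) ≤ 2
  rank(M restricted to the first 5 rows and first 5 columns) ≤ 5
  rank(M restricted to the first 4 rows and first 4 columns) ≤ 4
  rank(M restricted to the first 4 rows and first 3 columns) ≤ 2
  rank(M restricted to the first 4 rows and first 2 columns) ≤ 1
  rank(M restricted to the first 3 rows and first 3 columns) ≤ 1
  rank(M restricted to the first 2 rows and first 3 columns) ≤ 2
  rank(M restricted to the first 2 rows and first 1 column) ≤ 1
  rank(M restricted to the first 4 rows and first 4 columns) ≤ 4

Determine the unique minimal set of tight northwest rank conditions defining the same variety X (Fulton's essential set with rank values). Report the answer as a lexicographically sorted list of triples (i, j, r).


Computing R[i][j] = min implied NW-rank bound (n=5, 19 conditions):

  i=1: 0 0 0 0 1
  i=2: 1 1 1 1 2
  i=3: 1 1 1 2 3
  i=4: 1 1 2 3 4
  i=5: 1 2 3 4 5

so w = (5, 1, 4, 3, 2).

|D(w)|=7, |Ess(w)|=3:

[(1, 4, 0), (3, 3, 1), (4, 2, 1)]


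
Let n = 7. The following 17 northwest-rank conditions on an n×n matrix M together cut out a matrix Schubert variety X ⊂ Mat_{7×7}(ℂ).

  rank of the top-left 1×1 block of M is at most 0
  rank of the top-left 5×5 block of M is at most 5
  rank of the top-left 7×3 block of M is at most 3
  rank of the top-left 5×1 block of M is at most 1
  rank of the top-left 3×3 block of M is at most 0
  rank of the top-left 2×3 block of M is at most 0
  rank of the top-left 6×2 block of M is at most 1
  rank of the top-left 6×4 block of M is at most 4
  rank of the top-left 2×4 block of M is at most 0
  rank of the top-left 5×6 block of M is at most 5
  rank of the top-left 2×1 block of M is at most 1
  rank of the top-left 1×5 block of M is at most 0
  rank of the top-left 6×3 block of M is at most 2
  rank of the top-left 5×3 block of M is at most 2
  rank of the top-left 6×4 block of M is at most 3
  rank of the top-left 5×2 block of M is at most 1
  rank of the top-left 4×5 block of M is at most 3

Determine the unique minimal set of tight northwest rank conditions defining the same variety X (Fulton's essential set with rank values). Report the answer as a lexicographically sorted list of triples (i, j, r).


Reconstructing r_w from the 17 given conditions:

  0 0 0 0 0 1 1
  0 0 0 0 1 2 2
  0 0 0 1 2 3 3
  1 1 1 2 3 4 4
  1 1 2 3 4 5 5
  1 1 2 3 4 5 6
  1 2 3 4 5 6 7

second differences of R give the permutation w = (6, 5, 4, 1, 3, 7, 2).

D(w) has 14 cells with 4 SE-corners; essential set:

[(1, 5, 0), (2, 4, 0), (3, 3, 0), (6, 2, 1)]


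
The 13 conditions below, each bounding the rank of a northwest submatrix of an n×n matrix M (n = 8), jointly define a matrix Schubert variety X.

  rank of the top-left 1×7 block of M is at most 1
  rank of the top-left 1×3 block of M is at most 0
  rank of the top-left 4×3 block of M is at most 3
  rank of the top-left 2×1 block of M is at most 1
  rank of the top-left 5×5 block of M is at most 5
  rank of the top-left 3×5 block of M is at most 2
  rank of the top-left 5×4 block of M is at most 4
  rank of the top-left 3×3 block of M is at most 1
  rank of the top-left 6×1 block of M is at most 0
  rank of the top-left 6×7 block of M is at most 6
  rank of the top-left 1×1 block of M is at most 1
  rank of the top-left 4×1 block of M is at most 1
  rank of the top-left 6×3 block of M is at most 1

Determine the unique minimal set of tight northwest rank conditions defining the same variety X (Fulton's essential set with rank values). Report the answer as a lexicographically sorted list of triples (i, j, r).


Computing R[i][j] = min implied NW-rank bound (n=8, 13 conditions):

  R[1]: 0 0 0 1 1 1 1 1
  R[2]: 0 1 1 2 2 2 2 2
  R[3]: 0 1 1 2 2 3 3 3
  R[4]: 0 1 1 2 3 4 4 4
  R[5]: 0 1 1 2 3 4 5 5
  R[6]: 0 1 1 2 3 4 5 6
  R[7]: 1 2 2 3 4 5 6 7
  R[8]: 1 2 3 4 5 6 7 8

hence w(1..8) = (4, 2, 6, 5, 7, 8, 1, 3).

D(w) has 13 cells with 4 SE-corners; essential set:

[(1, 3, 0), (3, 5, 2), (6, 1, 0), (6, 3, 1)]


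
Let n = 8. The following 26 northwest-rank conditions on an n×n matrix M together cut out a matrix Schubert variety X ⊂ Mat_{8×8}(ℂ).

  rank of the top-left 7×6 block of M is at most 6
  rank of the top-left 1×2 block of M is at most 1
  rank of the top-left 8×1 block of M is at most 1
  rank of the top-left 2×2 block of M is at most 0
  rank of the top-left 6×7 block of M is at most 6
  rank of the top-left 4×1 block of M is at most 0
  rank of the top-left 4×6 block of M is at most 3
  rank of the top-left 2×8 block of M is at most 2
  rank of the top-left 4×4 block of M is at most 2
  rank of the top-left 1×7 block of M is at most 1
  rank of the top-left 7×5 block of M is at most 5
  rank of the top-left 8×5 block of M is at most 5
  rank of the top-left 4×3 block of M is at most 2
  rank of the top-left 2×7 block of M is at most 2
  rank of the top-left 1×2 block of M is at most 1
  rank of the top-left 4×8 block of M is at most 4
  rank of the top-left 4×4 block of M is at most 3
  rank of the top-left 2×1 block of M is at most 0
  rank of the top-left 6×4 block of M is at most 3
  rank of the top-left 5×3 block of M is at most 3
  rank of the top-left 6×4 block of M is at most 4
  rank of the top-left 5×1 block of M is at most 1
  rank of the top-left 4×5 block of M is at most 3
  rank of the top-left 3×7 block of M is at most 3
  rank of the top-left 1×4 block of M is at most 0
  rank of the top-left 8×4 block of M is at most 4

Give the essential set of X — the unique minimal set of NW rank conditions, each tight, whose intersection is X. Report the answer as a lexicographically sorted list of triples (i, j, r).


Recovering R(i,j) via the rank-extension bound from the 26 conditions:

  R[1]: 0 | 0 | 0 | 0 | 1 | 1 | 1 | 1
  R[2]: 0 | 0 | 1 | 1 | 2 | 2 | 2 | 2
  R[3]: 0 | 1 | 2 | 2 | 3 | 3 | 3 | 3
  R[4]: 0 | 1 | 2 | 2 | 3 | 3 | 4 | 4
  R[5]: 1 | 2 | 3 | 3 | 4 | 4 | 5 | 5
  R[6]: 1 | 2 | 3 | 3 | 4 | 5 | 6 | 6
  R[7]: 1 | 2 | 3 | 4 | 5 | 6 | 7 | 7
  R[8]: 1 | 2 | 3 | 4 | 5 | 6 | 7 | 8

second differences of R give the permutation w = (5, 3, 2, 7, 1, 6, 4, 8).

6 SE-corners of the 11-cell Rothe diagram give Ess(w):

[(1, 4, 0), (2, 2, 0), (4, 1, 0), (4, 4, 2), (4, 6, 3), (6, 4, 3)]


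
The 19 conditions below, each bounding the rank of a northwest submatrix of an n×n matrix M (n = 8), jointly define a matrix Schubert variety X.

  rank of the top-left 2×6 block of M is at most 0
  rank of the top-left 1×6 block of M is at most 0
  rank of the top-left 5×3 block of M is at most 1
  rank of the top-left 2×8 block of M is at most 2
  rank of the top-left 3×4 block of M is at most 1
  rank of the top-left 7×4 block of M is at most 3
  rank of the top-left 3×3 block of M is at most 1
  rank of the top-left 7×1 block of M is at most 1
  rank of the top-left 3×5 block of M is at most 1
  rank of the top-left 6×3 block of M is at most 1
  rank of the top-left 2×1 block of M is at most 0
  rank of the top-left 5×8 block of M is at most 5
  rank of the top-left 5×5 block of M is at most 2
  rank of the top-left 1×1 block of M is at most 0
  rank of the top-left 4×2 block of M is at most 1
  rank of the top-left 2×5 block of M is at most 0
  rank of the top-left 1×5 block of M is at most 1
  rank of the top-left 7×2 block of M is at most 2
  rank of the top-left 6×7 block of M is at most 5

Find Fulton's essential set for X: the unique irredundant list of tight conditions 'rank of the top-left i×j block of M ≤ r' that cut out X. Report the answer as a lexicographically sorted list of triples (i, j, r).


The tightest implied rank at each (i,j), from the 19 conditions:

  0  0  0  0  0  0  1  1
  0  0  0  0  0  0  1  2
  1  1  1  1  1  1  2  3
  1  1  1  2  2  2  3  4
  1  1  1  2  2  3  4  5
  1  1  1  2  3  4  5  6
  1  2  2  3  4  5  6  7
  1  2  3  4  5  6  7  8

the unique w with this rank table is (7, 8, 1, 4, 6, 5, 2, 3).

Rothe diagram D(w) (19 cells), 3 SE-corners (essential conditions):

[(2, 6, 0), (5, 5, 2), (6, 3, 1)]


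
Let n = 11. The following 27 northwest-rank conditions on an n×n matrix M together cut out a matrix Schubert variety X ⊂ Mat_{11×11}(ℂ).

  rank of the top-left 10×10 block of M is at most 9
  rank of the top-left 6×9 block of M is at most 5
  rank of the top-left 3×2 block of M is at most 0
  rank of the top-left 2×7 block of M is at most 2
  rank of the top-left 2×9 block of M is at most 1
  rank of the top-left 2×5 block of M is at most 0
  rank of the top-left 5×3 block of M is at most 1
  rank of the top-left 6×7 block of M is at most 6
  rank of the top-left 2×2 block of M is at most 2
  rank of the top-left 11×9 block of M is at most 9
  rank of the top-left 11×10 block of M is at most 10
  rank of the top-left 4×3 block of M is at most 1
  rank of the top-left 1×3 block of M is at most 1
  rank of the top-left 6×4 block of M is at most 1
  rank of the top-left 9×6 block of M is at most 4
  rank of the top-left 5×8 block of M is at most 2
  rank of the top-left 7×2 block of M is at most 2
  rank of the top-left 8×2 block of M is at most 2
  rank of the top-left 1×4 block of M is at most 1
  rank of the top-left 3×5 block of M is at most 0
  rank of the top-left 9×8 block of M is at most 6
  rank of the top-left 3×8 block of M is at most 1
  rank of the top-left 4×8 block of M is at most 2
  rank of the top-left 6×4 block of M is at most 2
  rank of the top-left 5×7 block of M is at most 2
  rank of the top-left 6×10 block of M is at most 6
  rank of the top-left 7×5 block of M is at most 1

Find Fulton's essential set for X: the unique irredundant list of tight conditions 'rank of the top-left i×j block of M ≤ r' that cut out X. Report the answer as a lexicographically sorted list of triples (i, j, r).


Propagating the 27 rank bounds to every northwest block:

  i=1: 0 | 0 | 0 | 0 | 0 | 1 | 1 | 1 | 1 | 1 | 1
  i=2: 0 | 0 | 0 | 0 | 0 | 1 | 1 | 1 | 1 | 2 | 2
  i=3: 0 | 0 | 0 | 0 | 0 | 1 | 1 | 1 | 2 | 3 | 3
  i=4: 1 | 1 | 1 | 1 | 1 | 2 | 2 | 2 | 3 | 4 | 4
  i=5: 1 | 1 | 1 | 1 | 1 | 2 | 2 | 2 | 3 | 4 | 5
  i=6: 1 | 1 | 1 | 1 | 1 | 2 | 3 | 3 | 4 | 5 | 6
  i=7: 1 | 1 | 1 | 1 | 1 | 2 | 3 | 4 | 5 | 6 | 7
  i=8: 1 | 2 | 2 | 2 | 2 | 3 | 4 | 5 | 6 | 7 | 8
  i=9: 1 | 2 | 3 | 3 | 3 | 4 | 5 | 6 | 7 | 8 | 9
  i=10: 1 | 2 | 3 | 4 | 4 | 5 | 6 | 7 | 8 | 9 | 10
  i=11: 1 | 2 | 3 | 4 | 5 | 6 | 7 | 8 | 9 | 10 | 11

giving w = (6, 10, 9, 1, 11, 7, 8, 2, 3, 4, 5) via Δ²R.

Fulton essential set (5 of the 34 Rothe cells):

[(2, 9, 1), (3, 5, 0), (3, 8, 1), (5, 8, 2), (7, 5, 1)]


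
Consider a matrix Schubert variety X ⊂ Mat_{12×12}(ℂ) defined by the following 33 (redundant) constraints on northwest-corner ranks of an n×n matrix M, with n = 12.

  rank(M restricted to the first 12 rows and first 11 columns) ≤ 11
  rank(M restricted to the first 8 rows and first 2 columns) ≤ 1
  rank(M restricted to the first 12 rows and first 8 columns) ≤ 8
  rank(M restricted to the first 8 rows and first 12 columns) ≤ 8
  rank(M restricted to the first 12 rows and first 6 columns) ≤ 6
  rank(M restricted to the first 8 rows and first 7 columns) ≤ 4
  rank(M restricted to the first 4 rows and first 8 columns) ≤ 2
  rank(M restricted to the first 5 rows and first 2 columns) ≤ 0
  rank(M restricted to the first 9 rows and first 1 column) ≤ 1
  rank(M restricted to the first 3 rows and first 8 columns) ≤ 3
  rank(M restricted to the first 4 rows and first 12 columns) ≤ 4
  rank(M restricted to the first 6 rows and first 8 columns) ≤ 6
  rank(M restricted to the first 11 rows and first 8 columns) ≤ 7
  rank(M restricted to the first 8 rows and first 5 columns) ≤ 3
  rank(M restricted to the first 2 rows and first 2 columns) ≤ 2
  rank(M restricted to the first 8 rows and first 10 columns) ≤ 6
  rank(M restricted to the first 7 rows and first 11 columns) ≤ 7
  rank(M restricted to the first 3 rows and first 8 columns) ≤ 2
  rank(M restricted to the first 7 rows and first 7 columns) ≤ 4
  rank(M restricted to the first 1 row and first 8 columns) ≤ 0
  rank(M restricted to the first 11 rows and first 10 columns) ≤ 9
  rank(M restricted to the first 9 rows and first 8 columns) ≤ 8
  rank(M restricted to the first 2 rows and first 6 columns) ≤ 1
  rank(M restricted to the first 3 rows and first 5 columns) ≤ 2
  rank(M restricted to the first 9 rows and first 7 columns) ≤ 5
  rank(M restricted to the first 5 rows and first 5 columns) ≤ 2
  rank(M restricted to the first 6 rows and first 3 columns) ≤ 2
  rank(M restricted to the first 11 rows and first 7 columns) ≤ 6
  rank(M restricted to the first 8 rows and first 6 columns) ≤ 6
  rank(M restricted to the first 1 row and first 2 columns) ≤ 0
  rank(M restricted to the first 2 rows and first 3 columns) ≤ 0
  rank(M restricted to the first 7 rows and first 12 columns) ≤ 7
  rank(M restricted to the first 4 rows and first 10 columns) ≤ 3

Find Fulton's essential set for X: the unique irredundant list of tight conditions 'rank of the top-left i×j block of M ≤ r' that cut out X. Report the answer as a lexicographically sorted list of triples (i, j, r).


Reconstructing r_w from the 33 given conditions:

  R[1]: 0 | 0 | 0 | 0 | 0 | 0 | 0 | 0 | 1 | 1 | 1 | 1
  R[2]: 0 | 0 | 0 | 1 | 1 | 1 | 1 | 1 | 2 | 2 | 2 | 2
  R[3]: 0 | 0 | 1 | 2 | 2 | 2 | 2 | 2 | 3 | 3 | 3 | 3
  R[4]: 0 | 0 | 1 | 2 | 2 | 2 | 2 | 2 | 3 | 3 | 4 | 4
  R[5]: 0 | 0 | 1 | 2 | 2 | 3 | 3 | 3 | 4 | 4 | 5 | 5
  R[6]: 1 | 1 | 2 | 3 | 3 | 4 | 4 | 4 | 5 | 5 | 6 | 6
  R[7]: 1 | 1 | 2 | 3 | 3 | 4 | 4 | 5 | 6 | 6 | 7 | 7
  R[8]: 1 | 1 | 2 | 3 | 3 | 4 | 4 | 5 | 6 | 6 | 7 | 8
  R[9]: 1 | 2 | 3 | 4 | 4 | 5 | 5 | 6 | 7 | 7 | 8 | 9
  R[10]: 1 | 2 | 3 | 4 | 5 | 6 | 6 | 7 | 8 | 8 | 9 | 10
  R[11]: 1 | 2 | 3 | 4 | 5 | 6 | 6 | 7 | 8 | 9 | 10 | 11
  R[12]: 1 | 2 | 3 | 4 | 5 | 6 | 7 | 8 | 9 | 10 | 11 | 12

giving w = (9, 4, 3, 11, 6, 1, 8, 12, 2, 5, 10, 7) via Δ²R.

11 SE-corners of the 31-cell Rothe diagram give Ess(w):

[(1, 8, 0), (2, 3, 0), (4, 8, 2), (4, 10, 3), (5, 2, 0), (5, 5, 2), (8, 2, 1), (8, 5, 3), (8, 7, 4), (8, 10, 6), (11, 7, 6)]


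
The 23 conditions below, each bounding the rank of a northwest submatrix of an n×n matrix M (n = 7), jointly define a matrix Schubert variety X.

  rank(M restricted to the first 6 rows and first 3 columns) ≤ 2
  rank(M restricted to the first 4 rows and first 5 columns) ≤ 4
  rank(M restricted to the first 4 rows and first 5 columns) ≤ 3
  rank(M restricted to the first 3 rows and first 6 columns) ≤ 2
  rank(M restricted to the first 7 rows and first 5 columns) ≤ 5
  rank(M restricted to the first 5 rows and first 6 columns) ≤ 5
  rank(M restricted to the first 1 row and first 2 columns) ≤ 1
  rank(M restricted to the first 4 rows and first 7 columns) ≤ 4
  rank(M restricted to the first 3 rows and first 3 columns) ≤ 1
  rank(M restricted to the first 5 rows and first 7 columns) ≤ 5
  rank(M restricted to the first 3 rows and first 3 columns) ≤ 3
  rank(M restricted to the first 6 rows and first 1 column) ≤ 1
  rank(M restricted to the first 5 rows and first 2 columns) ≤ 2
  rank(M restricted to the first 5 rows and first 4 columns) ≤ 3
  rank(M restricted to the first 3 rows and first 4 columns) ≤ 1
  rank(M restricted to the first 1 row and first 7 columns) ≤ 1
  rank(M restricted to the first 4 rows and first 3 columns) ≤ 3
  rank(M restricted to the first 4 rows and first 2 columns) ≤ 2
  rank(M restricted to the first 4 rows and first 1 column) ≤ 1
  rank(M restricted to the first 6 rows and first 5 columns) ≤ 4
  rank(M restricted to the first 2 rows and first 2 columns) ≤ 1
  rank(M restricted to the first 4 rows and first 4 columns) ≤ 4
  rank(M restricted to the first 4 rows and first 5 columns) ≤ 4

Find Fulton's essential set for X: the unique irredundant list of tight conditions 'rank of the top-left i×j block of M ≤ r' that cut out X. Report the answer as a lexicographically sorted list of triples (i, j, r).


Reconstructing r_w from the 23 given conditions:

  row 1: 1 | 1 | 1 | 1 | 1 | 1 | 1
  row 2: 1 | 1 | 1 | 1 | 2 | 2 | 2
  row 3: 1 | 1 | 1 | 1 | 2 | 2 | 3
  row 4: 1 | 2 | 2 | 2 | 3 | 3 | 4
  row 5: 1 | 2 | 2 | 3 | 4 | 4 | 5
  row 6: 1 | 2 | 2 | 3 | 4 | 5 | 6
  row 7: 1 | 2 | 3 | 4 | 5 | 6 | 7

the unique w with this rank table is (1, 5, 7, 2, 4, 6, 3).

Fulton essential set (3 of the 9 Rothe cells):

[(3, 4, 1), (3, 6, 2), (6, 3, 2)]


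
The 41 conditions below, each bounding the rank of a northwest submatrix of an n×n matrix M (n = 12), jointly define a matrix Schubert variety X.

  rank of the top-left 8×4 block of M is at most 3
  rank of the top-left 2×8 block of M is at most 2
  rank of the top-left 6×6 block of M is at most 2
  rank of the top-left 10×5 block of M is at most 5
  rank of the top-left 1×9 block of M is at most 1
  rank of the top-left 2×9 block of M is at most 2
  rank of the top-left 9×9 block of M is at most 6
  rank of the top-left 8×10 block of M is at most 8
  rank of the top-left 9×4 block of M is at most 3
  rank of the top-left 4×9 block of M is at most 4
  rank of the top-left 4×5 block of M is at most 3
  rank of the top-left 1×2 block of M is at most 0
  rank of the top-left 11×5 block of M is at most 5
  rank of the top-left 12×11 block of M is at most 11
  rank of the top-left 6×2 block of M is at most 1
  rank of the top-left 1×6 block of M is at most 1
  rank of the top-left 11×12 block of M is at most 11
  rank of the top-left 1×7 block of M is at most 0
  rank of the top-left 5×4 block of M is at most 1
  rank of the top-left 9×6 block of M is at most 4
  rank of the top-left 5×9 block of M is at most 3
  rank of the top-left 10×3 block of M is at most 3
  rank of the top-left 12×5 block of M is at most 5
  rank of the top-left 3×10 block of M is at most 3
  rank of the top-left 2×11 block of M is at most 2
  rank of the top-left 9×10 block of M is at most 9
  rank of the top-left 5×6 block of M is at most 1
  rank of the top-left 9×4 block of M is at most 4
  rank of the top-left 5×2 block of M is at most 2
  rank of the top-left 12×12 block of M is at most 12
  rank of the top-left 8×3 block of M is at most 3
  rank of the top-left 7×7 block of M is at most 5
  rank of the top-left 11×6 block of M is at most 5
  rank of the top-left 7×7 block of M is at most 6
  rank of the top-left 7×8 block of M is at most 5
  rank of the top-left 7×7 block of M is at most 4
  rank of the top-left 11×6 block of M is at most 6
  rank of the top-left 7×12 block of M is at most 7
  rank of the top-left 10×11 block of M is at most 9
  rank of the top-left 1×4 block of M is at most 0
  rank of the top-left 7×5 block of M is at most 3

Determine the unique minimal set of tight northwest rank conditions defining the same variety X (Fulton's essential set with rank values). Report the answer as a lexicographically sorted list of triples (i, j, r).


Rank table r_w(12×12) implied by the 41 constraints:

  R[1]: 0, 0, 0, 0, 0, 0, 0, 1, 1, 1, 1, 1
  R[2]: 1, 1, 1, 1, 1, 1, 1, 2, 2, 2, 2, 2
  R[3]: 1, 1, 1, 1, 1, 1, 2, 3, 3, 3, 3, 3
  R[4]: 1, 1, 1, 1, 1, 1, 2, 3, 3, 4, 4, 4
  R[5]: 1, 1, 1, 1, 1, 1, 2, 3, 3, 4, 5, 5
  R[6]: 1, 1, 2, 2, 2, 2, 3, 4, 4, 5, 6, 6
  R[7]: 1, 2, 3, 3, 3, 3, 4, 5, 5, 6, 7, 7
  R[8]: 1, 2, 3, 3, 4, 4, 5, 6, 6, 7, 8, 8
  R[9]: 1, 2, 3, 3, 4, 4, 5, 6, 6, 7, 8, 9
  R[10]: 1, 2, 3, 4, 5, 5, 6, 7, 7, 8, 9, 10
  R[11]: 1, 2, 3, 4, 5, 5, 6, 7, 8, 9, 10, 11
  R[12]: 1, 2, 3, 4, 5, 6, 7, 8, 9, 10, 11, 12

giving w = (8, 1, 7, 10, 11, 3, 2, 5, 12, 4, 9, 6) via Δ²R.

Rothe diagram D(w) (30 cells), 8 SE-corners (essential conditions):

[(1, 7, 0), (5, 6, 1), (5, 9, 3), (6, 2, 1), (9, 4, 3), (9, 6, 4), (9, 9, 6), (11, 6, 5)]


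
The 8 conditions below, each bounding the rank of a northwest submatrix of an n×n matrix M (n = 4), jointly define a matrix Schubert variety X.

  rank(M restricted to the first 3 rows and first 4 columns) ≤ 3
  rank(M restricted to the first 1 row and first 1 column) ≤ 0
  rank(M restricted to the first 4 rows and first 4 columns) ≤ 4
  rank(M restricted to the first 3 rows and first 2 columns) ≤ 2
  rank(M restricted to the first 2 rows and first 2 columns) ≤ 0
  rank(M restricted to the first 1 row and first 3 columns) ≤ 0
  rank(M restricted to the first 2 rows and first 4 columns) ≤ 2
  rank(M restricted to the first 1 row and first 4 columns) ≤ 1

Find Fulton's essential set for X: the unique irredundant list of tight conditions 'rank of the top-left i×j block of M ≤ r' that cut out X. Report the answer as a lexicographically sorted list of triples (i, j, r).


The tightest implied rank at each (i,j), from the 8 conditions:

  row 1: 0  0  0  1
  row 2: 0  0  1  2
  row 3: 1  1  2  3
  row 4: 1  2  3  4

so w = (4, 3, 1, 2).

|D(w)|=5, |Ess(w)|=2:

[(1, 3, 0), (2, 2, 0)]


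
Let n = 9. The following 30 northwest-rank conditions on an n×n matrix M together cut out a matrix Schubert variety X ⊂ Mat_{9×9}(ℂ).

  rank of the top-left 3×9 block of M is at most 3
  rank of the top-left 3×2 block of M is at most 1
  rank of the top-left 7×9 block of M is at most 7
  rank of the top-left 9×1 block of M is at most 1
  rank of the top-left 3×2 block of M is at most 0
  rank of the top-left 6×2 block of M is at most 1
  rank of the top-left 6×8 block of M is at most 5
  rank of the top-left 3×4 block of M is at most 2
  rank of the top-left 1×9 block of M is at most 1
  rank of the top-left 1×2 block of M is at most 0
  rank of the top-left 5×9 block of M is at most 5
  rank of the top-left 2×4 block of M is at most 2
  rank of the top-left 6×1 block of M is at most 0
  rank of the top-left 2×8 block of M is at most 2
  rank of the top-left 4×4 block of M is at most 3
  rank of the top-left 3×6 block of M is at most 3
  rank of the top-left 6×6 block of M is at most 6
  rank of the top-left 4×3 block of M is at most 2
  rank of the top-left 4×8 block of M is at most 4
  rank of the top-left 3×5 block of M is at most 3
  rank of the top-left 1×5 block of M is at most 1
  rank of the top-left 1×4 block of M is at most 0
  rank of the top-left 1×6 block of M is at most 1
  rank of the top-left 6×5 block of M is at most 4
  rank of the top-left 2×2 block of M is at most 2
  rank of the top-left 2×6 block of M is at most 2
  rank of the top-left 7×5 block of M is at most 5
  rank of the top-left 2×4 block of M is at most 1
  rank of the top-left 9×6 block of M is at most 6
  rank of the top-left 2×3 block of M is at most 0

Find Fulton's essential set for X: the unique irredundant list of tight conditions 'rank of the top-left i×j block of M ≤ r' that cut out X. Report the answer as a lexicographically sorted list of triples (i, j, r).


Recovering R(i,j) via the rank-extension bound from the 30 conditions:

  R[1]: 0 | 0 | 0 | 0 | 1 | 1 | 1 | 1 | 1
  R[2]: 0 | 0 | 0 | 1 | 2 | 2 | 2 | 2 | 2
  R[3]: 0 | 0 | 1 | 2 | 3 | 3 | 3 | 3 | 3
  R[4]: 0 | 1 | 2 | 3 | 4 | 4 | 4 | 4 | 4
  R[5]: 0 | 1 | 2 | 3 | 4 | 5 | 5 | 5 | 5
  R[6]: 0 | 1 | 2 | 3 | 4 | 5 | 5 | 5 | 6
  R[7]: 1 | 2 | 3 | 4 | 5 | 6 | 6 | 6 | 7
  R[8]: 1 | 2 | 3 | 4 | 5 | 6 | 7 | 7 | 8
  R[9]: 1 | 2 | 3 | 4 | 5 | 6 | 7 | 8 | 9

the unique w with this rank table is (5, 4, 3, 2, 6, 9, 1, 7, 8).

5 SE-corners of the 14-cell Rothe diagram give Ess(w):

[(1, 4, 0), (2, 3, 0), (3, 2, 0), (6, 1, 0), (6, 8, 5)]


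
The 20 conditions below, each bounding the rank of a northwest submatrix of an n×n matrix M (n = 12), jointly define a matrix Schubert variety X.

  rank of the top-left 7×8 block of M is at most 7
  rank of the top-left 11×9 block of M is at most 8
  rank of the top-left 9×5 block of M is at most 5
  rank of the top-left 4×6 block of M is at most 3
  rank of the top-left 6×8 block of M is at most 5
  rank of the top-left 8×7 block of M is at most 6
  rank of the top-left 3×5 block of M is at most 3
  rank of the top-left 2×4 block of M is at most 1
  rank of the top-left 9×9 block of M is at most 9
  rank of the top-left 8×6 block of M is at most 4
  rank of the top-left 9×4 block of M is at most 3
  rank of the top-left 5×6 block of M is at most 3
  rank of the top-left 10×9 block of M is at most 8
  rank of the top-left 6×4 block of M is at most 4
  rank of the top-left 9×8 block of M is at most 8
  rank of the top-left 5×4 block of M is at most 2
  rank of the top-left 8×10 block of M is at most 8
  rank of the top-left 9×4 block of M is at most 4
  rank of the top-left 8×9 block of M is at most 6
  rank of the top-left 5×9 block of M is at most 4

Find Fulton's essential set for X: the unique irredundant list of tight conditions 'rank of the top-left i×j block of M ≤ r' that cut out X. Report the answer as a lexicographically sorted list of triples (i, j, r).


Propagating the 20 rank bounds to every northwest block:

  1 | 1 | 1 | 1 | 1 | 1 | 1 | 1 | 1 | 1 | 1 | 1
  1 | 1 | 1 | 1 | 2 | 2 | 2 | 2 | 2 | 2 | 2 | 2
  1 | 2 | 2 | 2 | 3 | 3 | 3 | 3 | 3 | 3 | 3 | 3
  1 | 2 | 2 | 2 | 3 | 3 | 4 | 4 | 4 | 4 | 4 | 4
  1 | 2 | 2 | 2 | 3 | 3 | 4 | 4 | 4 | 5 | 5 | 5
  1 | 2 | 3 | 3 | 4 | 4 | 5 | 5 | 5 | 6 | 6 | 6
  1 | 2 | 3 | 3 | 4 | 4 | 5 | 6 | 6 | 7 | 7 | 7
  1 | 2 | 3 | 3 | 4 | 4 | 5 | 6 | 6 | 7 | 8 | 8
  1 | 2 | 3 | 3 | 4 | 5 | 6 | 7 | 7 | 8 | 9 | 9
  1 | 2 | 3 | 4 | 5 | 6 | 7 | 8 | 8 | 9 | 10 | 10
  1 | 2 | 3 | 4 | 5 | 6 | 7 | 8 | 8 | 9 | 10 | 11
  1 | 2 | 3 | 4 | 5 | 6 | 7 | 8 | 9 | 10 | 11 | 12

reading off 1-entries of Δ²R: w = (1, 5, 2, 7, 10, 3, 8, 11, 6, 4, 12, 9).

Fulton essential set (8 of the 18 Rothe cells):

[(2, 4, 1), (5, 4, 2), (5, 6, 3), (5, 9, 4), (8, 6, 4), (8, 9, 6), (9, 4, 3), (11, 9, 8)]
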